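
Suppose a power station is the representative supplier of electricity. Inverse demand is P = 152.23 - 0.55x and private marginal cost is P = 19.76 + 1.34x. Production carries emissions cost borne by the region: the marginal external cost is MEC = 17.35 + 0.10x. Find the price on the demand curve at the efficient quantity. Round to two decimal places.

P = 120.41

Social marginal cost = private MC + MEC = 37.11 + 1.44x.
Set SMC = demand: 37.11 + 1.44x = 152.23 - 0.55x → x* = 57.8492.
Consumer price on the demand curve at x*: 152.23 − 0.55×57.8492 = 120.4129.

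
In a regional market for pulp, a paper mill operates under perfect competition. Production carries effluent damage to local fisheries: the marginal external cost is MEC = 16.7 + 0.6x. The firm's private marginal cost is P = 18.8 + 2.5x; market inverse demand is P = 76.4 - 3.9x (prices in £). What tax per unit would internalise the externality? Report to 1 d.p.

tax = £20.2 per unit

Social marginal cost = private MC + MEC = 35.5 + 3.1x.
Set SMC = demand: 35.5 + 3.1x = 76.4 - 3.9x → x* = 5.8429.
The Pigouvian tax equals MEC at x*: 16.7 + 0.6×5.8429 = 20.2057.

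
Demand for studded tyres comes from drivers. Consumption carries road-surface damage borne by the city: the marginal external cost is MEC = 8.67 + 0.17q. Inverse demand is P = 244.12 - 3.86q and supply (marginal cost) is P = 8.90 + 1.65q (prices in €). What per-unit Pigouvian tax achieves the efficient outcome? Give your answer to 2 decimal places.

Social marginal benefit = demand − MEC = 235.45 - 4.03q.
Set SMB = MC: 235.45 - 4.03q = 8.90 + 1.65q → q* = 39.8856.
The Pigouvian tax equals MEC at q*: 8.67 + 0.17×39.8856 = 15.4506.

tax = €15.45 per unit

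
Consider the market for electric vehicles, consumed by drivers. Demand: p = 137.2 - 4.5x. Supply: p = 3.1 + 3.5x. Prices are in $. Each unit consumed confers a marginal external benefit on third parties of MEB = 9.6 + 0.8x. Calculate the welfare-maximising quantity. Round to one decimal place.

Social marginal benefit = demand + MEB = 146.8 - 3.7x.
Set SMB = MC: 146.8 - 3.7x = 3.1 + 3.5x → x* = 19.9583.

x* = 20.0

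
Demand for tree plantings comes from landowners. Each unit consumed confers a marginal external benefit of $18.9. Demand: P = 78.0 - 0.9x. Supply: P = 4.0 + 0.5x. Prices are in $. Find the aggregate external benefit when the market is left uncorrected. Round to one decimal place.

$999.0

Market equilibrium (private): 4.0 + 0.5x = 78.0 - 0.9x → x_m = 52.8571.
Total external benefit = MEB × x_m = 18.9 × 52.8571 = 998.9992.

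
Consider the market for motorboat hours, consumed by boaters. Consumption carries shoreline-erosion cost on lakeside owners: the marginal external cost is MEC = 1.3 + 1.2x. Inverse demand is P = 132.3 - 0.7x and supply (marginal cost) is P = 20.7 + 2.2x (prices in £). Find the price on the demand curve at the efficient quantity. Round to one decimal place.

Social marginal benefit = demand − MEC = 131.0 - 1.9x.
Set SMB = MC: 131.0 - 1.9x = 20.7 + 2.2x → x* = 26.9024.
Consumer price on the demand curve at x*: 132.3 − 0.7×26.9024 = 113.4683.

P = £113.5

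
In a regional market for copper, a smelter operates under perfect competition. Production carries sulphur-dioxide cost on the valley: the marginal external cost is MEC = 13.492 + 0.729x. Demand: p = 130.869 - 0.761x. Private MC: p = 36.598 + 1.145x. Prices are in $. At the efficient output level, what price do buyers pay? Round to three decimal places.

P = $107.540

Social marginal cost = private MC + MEC = 50.090 + 1.874x.
Set SMC = demand: 50.090 + 1.874x = 130.869 - 0.761x → x* = 30.6562.
Consumer price on the demand curve at x*: 130.869 − 0.761×30.6562 = 107.5396.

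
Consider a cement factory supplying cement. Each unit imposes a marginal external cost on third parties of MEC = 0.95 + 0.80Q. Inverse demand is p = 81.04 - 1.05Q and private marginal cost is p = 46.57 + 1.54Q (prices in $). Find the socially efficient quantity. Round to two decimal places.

Q* = 9.89

Social marginal cost = private MC + MEC = 47.52 + 2.34Q.
Set SMC = demand: 47.52 + 2.34Q = 81.04 - 1.05Q → Q* = 9.8879.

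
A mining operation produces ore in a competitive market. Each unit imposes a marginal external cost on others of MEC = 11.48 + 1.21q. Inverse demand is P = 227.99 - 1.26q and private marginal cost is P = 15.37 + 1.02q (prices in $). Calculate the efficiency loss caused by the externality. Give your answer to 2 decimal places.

Market equilibrium (private): 15.37 + 1.02q = 227.99 - 1.26q → q_m = 93.2544.
Social marginal cost = private MC + MEC = 26.85 + 2.23q.
Set SMC = demand: 26.85 + 2.23q = 227.99 - 1.26q → q* = 57.6332.
Between q* and q_m the wedge SMC − demand runs linearly from 0 to MEC(q_m), so the loss is a triangle.
DWL = ½ × 35.6212 × 124.3178 = 2214.1746.

DWL = $2214.17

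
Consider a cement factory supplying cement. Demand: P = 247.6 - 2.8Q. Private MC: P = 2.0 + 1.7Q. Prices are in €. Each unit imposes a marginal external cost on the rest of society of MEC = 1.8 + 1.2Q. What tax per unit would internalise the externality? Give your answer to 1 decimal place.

Social marginal cost = private MC + MEC = 3.8 + 2.9Q.
Set SMC = demand: 3.8 + 2.9Q = 247.6 - 2.8Q → Q* = 42.7719.
The Pigouvian tax equals MEC at Q*: 1.8 + 1.2×42.7719 = 53.1263.

tax = €53.1 per unit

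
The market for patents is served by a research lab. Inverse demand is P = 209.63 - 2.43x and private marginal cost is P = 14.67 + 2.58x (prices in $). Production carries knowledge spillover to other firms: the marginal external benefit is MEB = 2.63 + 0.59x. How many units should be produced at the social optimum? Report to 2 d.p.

Social marginal cost = private MC − MEB = 12.04 + 1.99x.
Set SMC = demand: 12.04 + 1.99x = 209.63 - 2.43x → x* = 44.7036.

x* = 44.70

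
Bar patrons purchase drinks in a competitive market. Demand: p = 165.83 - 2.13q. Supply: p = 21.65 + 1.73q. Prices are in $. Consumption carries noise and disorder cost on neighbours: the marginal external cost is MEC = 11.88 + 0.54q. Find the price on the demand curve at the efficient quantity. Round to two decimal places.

Social marginal benefit = demand − MEC = 153.95 - 2.67q.
Set SMB = MC: 153.95 - 2.67q = 21.65 + 1.73q → q* = 30.0682.
Consumer price on the demand curve at q*: 165.83 − 2.13×30.0682 = 101.7847.

P = $101.78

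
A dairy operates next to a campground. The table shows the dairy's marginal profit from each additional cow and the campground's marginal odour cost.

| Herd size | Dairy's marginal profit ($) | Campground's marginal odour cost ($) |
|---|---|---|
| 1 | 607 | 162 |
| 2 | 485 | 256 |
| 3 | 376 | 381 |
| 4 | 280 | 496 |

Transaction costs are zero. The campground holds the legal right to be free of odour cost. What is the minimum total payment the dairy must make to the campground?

$418

Efficient level: marginal profit ≥ marginal odour cost through level 2, so k* = 2.
With the campground holding the right, the dairy must at least compensate total damage at k*: 162 + 256 = 418.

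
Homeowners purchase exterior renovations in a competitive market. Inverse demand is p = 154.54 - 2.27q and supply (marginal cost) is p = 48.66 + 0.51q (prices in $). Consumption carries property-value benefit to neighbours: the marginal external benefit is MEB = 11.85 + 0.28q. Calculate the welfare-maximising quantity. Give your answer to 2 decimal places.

q* = 47.09

Social marginal benefit = demand + MEB = 166.39 - 1.99q.
Set SMB = MC: 166.39 - 1.99q = 48.66 + 0.51q → q* = 47.0920.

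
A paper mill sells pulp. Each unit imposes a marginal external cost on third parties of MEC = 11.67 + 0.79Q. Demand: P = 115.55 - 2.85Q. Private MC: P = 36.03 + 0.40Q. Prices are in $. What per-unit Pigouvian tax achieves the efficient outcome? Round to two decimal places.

tax = $24.94 per unit

Social marginal cost = private MC + MEC = 47.70 + 1.19Q.
Set SMC = demand: 47.70 + 1.19Q = 115.55 - 2.85Q → Q* = 16.7946.
The Pigouvian tax equals MEC at Q*: 11.67 + 0.79×16.7946 = 24.9377.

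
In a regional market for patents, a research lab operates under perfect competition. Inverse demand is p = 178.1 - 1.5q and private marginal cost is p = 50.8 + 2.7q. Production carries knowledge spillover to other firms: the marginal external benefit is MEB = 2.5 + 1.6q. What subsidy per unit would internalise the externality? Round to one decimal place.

Social marginal cost = private MC − MEB = 48.3 + 1.1q.
Set SMC = demand: 48.3 + 1.1q = 178.1 - 1.5q → q* = 49.9231.
The Pigouvian subsidy equals MEB at q*: 2.5 + 1.6×49.9231 = 82.3770.

subsidy = 82.4 per unit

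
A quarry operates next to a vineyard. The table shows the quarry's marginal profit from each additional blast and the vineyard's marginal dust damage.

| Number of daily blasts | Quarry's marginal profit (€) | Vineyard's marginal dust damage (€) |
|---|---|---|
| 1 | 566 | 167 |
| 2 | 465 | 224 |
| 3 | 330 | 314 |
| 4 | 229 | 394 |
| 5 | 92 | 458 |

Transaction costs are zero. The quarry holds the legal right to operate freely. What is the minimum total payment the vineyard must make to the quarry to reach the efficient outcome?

Left alone the quarry would choose level 5 (marginal profit stays positive).
Efficient level: k* = 3 (marginal profit ≥ marginal dust damage through 3).
The vineyard must at least cover the quarry's forgone profit from cutting 5→3: 229 + 92 = 321.

€321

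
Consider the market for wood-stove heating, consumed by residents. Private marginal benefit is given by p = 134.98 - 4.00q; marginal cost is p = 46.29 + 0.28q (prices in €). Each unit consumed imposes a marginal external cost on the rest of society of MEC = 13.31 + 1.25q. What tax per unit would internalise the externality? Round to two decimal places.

Social marginal benefit = demand − MEC = 121.67 - 5.25q.
Set SMB = MC: 121.67 - 5.25q = 46.29 + 0.28q → q* = 13.6311.
The Pigouvian tax equals MEC at q*: 13.31 + 1.25×13.6311 = 30.3489.

tax = €30.35 per unit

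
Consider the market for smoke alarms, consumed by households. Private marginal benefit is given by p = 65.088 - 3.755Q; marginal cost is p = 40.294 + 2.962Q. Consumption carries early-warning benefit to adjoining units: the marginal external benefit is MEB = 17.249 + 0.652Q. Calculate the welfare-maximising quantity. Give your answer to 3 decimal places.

Q* = 6.932

Social marginal benefit = demand + MEB = 82.337 - 3.103Q.
Set SMB = MC: 82.337 - 3.103Q = 40.294 + 2.962Q → Q* = 6.9321.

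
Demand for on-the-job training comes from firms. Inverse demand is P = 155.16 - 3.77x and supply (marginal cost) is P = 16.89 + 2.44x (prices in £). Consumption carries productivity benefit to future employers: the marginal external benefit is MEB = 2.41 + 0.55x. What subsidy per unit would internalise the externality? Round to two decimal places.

subsidy = £16.08 per unit

Social marginal benefit = demand + MEB = 157.57 - 3.22x.
Set SMB = MC: 157.57 - 3.22x = 16.89 + 2.44x → x* = 24.8551.
The Pigouvian subsidy equals MEB at x*: 2.41 + 0.55×24.8551 = 16.0803.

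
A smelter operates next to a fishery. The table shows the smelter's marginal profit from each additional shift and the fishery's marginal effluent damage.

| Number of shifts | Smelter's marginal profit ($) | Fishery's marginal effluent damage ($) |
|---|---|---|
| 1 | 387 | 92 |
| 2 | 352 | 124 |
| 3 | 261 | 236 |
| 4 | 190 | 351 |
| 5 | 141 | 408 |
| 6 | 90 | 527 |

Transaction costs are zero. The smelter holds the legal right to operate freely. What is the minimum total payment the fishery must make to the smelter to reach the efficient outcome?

Left alone the smelter would choose level 6 (marginal profit stays positive).
Efficient level: k* = 3 (marginal profit ≥ marginal effluent damage through 3).
The fishery must at least cover the smelter's forgone profit from cutting 6→3: 190 + 141 + 90 = 421.

$421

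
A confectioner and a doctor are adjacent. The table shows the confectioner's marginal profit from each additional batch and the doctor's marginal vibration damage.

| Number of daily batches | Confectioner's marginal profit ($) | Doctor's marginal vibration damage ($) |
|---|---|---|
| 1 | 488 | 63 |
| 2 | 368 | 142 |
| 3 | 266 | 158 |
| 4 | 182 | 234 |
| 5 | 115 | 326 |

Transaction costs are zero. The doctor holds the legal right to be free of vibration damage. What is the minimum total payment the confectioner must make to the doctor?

Efficient level: marginal profit ≥ marginal vibration damage through level 3, so k* = 3.
With the doctor holding the right, the confectioner must at least compensate total damage at k*: 63 + 142 + 158 = 363.

$363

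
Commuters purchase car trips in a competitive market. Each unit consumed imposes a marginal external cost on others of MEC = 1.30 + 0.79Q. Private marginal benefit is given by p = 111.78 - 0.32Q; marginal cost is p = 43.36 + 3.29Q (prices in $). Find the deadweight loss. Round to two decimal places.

DWL = $30.09

Market equilibrium (private): 43.36 + 3.29Q = 111.78 - 0.32Q → Q_m = 18.9529.
Social marginal benefit = demand − MEC = 110.48 - 1.11Q.
Set SMB = MC: 110.48 - 1.11Q = 43.36 + 3.29Q → Q* = 15.2545.
The loss is the area between SMB and MC from Q* to Q_m; with linear curves that's a triangle of height MEC(Q_m).
DWL = ½ × 3.6984 × 16.2728 = 30.0917.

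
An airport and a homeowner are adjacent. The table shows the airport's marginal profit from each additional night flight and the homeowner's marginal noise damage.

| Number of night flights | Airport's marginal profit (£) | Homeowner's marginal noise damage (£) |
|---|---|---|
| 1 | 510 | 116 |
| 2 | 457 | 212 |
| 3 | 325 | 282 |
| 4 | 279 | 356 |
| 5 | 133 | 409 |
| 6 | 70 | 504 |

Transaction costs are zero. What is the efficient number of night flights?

Bargaining reaches the level where marginal profit last exceeds marginal noise damage.
That holds through level 3 (325 ≥ 282) but not at 4 (279 < 356).

3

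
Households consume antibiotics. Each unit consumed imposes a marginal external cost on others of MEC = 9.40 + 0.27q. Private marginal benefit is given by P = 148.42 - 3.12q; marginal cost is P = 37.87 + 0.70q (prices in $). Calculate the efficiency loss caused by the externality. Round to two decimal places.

Market equilibrium (private): 37.87 + 0.70q = 148.42 - 3.12q → q_m = 28.9398.
Social marginal benefit = demand − MEC = 139.02 - 3.39q.
Set SMB = MC: 139.02 - 3.39q = 37.87 + 0.70q → q* = 24.7311.
The welfare-loss triangle has base |q_m − q*| and height MEC(q_m) (the vertical gap between SMB and MC is zero at q* and MEC at q_m).
DWL = ½ × 4.2087 × 17.2137 = 36.2236.

DWL = $36.22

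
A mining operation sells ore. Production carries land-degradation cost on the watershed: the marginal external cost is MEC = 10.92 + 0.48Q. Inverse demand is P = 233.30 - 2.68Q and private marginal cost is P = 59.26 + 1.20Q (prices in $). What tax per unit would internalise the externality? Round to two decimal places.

Social marginal cost = private MC + MEC = 70.18 + 1.68Q.
Set SMC = demand: 70.18 + 1.68Q = 233.30 - 2.68Q → Q* = 37.4128.
The Pigouvian tax equals MEC at Q*: 10.92 + 0.48×37.4128 = 28.8781.

tax = $28.88 per unit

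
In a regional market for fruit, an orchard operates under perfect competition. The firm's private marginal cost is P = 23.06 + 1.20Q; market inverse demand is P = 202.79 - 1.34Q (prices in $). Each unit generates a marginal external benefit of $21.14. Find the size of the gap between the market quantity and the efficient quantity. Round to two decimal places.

Market equilibrium (private): 23.06 + 1.20Q = 202.79 - 1.34Q → Q_m = 70.7598.
Social marginal cost = private MC − MEB = 1.92 + 1.20Q.
Set SMC = demand: 1.92 + 1.20Q = 202.79 - 1.34Q → Q* = 79.0827.
Gap = |70.7598 − 79.0827| = 8.3229.

8.32 units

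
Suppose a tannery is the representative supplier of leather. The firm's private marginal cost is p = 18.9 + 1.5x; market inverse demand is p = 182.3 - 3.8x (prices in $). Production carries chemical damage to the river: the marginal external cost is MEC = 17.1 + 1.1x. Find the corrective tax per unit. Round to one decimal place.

Social marginal cost = private MC + MEC = 36.0 + 2.6x.
Set SMC = demand: 36.0 + 2.6x = 182.3 - 3.8x → x* = 22.8594.
The Pigouvian tax equals MEC at x*: 17.1 + 1.1×22.8594 = 42.2453.

tax = $42.2 per unit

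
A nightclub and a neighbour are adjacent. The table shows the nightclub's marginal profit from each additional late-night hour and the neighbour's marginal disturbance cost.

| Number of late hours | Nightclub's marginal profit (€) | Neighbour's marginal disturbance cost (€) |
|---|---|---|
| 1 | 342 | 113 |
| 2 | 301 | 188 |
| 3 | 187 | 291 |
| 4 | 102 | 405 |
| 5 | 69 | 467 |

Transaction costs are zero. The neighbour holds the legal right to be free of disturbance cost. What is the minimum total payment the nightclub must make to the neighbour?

€301

Efficient level: marginal profit ≥ marginal disturbance cost through level 2, so k* = 2.
With the neighbour holding the right, the nightclub must at least compensate total damage at k*: 113 + 188 = 301.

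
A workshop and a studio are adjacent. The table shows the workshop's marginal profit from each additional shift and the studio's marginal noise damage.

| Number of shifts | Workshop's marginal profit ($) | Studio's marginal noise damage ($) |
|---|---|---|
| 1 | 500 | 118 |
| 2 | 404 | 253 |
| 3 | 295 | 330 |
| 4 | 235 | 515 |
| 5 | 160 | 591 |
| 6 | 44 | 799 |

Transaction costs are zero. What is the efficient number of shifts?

2

Bargaining reaches the level where marginal profit last exceeds marginal noise damage.
That holds through level 2 (404 ≥ 253) but not at 3 (295 < 330).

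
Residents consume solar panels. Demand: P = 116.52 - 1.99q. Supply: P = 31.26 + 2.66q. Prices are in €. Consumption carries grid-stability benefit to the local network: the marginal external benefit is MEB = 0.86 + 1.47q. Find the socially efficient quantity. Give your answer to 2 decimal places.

Social marginal benefit = demand + MEB = 117.38 - 0.52q.
Set SMB = MC: 117.38 - 0.52q = 31.26 + 2.66q → q* = 27.0818.

q* = 27.08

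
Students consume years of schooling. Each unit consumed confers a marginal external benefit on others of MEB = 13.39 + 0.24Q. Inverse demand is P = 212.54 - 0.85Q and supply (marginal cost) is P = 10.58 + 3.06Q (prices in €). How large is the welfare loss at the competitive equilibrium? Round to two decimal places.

DWL = €90.59

Market equilibrium (private): 10.58 + 3.06Q = 212.54 - 0.85Q → Q_m = 51.6522.
Social marginal benefit = demand + MEB = 225.93 - 0.61Q.
Set SMB = MC: 225.93 - 0.61Q = 10.58 + 3.06Q → Q* = 58.6785.
The loss is the area between SMB and MC from Q* to Q_m; with linear curves that's a triangle of height MEB(Q_m).
DWL = ½ × 7.0263 × 25.7865 = 90.5918.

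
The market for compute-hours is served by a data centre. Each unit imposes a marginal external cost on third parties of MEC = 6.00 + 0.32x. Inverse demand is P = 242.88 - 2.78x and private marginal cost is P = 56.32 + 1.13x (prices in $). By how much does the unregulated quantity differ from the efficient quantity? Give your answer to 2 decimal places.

Market equilibrium (private): 56.32 + 1.13x = 242.88 - 2.78x → x_m = 47.7136.
Social marginal cost = private MC + MEC = 62.32 + 1.45x.
Set SMC = demand: 62.32 + 1.45x = 242.88 - 2.78x → x* = 42.6856.
Gap = |47.7136 − 42.6856| = 5.0280.

5.03 units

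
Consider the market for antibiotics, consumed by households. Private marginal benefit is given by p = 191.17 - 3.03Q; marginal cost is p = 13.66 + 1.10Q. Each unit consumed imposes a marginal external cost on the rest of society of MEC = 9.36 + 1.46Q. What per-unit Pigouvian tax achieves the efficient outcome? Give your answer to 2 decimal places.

Social marginal benefit = demand − MEC = 181.81 - 4.49Q.
Set SMB = MC: 181.81 - 4.49Q = 13.66 + 1.10Q → Q* = 30.0805.
The Pigouvian tax equals MEC at Q*: 9.36 + 1.46×30.0805 = 53.2775.

tax = 53.28 per unit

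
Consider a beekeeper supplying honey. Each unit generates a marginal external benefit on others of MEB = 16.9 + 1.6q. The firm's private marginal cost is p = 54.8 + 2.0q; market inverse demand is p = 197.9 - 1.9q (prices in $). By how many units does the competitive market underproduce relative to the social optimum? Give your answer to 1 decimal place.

32.9 units

Market equilibrium (private): 54.8 + 2.0q = 197.9 - 1.9q → q_m = 36.6923.
Social marginal cost = private MC − MEB = 37.9 + 0.4q.
Set SMC = demand: 37.9 + 0.4q = 197.9 - 1.9q → q* = 69.5652.
Gap = |36.6923 − 69.5652| = 32.8729.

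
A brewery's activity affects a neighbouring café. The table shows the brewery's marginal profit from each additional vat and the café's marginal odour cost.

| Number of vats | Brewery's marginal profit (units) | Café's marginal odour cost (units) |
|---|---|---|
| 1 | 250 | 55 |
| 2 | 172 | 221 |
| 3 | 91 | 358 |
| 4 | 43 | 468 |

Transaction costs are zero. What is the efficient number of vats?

1

Bargaining reaches the level where marginal profit last exceeds marginal odour cost.
That holds through level 1 (250 ≥ 55) but not at 2 (172 < 221).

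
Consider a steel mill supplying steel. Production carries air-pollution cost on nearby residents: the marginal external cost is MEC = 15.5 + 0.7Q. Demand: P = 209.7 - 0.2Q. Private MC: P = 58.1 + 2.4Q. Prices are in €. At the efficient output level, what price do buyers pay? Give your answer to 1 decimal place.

Social marginal cost = private MC + MEC = 73.6 + 3.1Q.
Set SMC = demand: 73.6 + 3.1Q = 209.7 - 0.2Q → Q* = 41.2424.
Consumer price on the demand curve at Q*: 209.7 − 0.2×41.2424 = 201.4515.

P = €201.5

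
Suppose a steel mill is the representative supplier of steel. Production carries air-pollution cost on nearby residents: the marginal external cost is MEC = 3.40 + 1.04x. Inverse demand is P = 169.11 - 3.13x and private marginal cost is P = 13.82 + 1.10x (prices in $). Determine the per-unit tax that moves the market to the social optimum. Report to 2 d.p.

tax = $33.37 per unit

Social marginal cost = private MC + MEC = 17.22 + 2.14x.
Set SMC = demand: 17.22 + 2.14x = 169.11 - 3.13x → x* = 28.8216.
The Pigouvian tax equals MEC at x*: 3.40 + 1.04×28.8216 = 33.3745.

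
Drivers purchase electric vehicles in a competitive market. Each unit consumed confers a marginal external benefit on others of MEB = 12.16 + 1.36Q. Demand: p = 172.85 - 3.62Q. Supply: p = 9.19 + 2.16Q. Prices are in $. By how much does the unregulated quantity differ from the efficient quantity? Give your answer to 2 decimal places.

11.46 units

Market equilibrium (private): 9.19 + 2.16Q = 172.85 - 3.62Q → Q_m = 28.3149.
Social marginal benefit = demand + MEB = 185.01 - 2.26Q.
Set SMB = MC: 185.01 - 2.26Q = 9.19 + 2.16Q → Q* = 39.7783.
Gap = |28.3149 − 39.7783| = 11.4634.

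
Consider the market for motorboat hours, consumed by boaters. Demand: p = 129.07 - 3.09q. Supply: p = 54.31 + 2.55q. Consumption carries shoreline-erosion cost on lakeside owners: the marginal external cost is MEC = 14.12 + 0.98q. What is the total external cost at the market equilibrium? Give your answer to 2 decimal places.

273.26

Market equilibrium (private): 54.31 + 2.55q = 129.07 - 3.09q → q_m = 13.2553.
Total external cost = ∫₀^{q_m} (14.12 + 0.98q) dq = 14.12×13.2553 + ½×0.98×13.2553² = 273.2593.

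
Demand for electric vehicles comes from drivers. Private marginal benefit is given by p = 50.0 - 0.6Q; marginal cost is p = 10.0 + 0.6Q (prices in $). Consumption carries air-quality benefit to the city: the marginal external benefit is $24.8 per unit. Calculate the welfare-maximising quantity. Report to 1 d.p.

Q* = 54.0

Social marginal benefit = demand + MEB = 74.8 - 0.6Q.
Set SMB = MC: 74.8 - 0.6Q = 10.0 + 0.6Q → Q* = 54.0000.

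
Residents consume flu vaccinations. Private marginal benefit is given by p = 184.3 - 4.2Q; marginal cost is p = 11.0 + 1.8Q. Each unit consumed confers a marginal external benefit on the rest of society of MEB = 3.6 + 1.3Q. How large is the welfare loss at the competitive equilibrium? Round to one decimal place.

DWL = 180.1

Market equilibrium (private): 11.0 + 1.8Q = 184.3 - 4.2Q → Q_m = 28.8833.
Social marginal benefit = demand + MEB = 187.9 - 2.9Q.
Set SMB = MC: 187.9 - 2.9Q = 11.0 + 1.8Q → Q* = 37.6383.
The loss is the area between SMB and MC from Q* to Q_m; with linear curves that's a triangle of height MEB(Q_m).
DWL = ½ × 8.7550 × 41.1483 = 180.1267.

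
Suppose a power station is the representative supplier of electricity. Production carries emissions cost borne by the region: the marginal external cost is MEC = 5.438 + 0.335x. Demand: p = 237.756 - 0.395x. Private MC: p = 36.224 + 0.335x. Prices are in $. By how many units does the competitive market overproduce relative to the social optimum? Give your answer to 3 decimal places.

Market equilibrium (private): 36.224 + 0.335x = 237.756 - 0.395x → x_m = 276.0712.
Social marginal cost = private MC + MEC = 41.662 + 0.670x.
Set SMC = demand: 41.662 + 0.670x = 237.756 - 0.395x → x* = 184.1258.
Gap = |276.0712 − 184.1258| = 91.9454.

91.945 units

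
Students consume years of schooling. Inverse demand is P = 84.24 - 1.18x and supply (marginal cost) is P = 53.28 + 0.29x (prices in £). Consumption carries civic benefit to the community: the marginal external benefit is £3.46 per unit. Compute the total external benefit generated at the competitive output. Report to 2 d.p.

£72.87

Market equilibrium (private): 53.28 + 0.29x = 84.24 - 1.18x → x_m = 21.0612.
Total external benefit = MEB × x_m = 3.46 × 21.0612 = 72.8718.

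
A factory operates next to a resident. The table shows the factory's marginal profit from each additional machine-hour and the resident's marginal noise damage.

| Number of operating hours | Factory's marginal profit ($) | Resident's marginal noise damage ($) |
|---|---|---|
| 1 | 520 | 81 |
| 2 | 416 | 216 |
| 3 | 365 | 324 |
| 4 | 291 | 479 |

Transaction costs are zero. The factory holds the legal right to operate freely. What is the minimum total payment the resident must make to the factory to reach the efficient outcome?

$291

Left alone the factory would choose level 4 (marginal profit stays positive).
Efficient level: k* = 3 (marginal profit ≥ marginal noise damage through 3).
The resident must at least cover the factory's forgone profit from cutting 4→3: 291 = 291.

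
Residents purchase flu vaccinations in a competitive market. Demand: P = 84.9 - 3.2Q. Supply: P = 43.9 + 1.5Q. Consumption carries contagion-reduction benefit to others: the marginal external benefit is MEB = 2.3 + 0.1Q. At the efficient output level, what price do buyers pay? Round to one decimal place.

Social marginal benefit = demand + MEB = 87.2 - 3.1Q.
Set SMB = MC: 87.2 - 3.1Q = 43.9 + 1.5Q → Q* = 9.4130.
Consumer price on the demand curve at Q*: 84.9 − 3.2×9.4130 = 54.7784.

P = 54.8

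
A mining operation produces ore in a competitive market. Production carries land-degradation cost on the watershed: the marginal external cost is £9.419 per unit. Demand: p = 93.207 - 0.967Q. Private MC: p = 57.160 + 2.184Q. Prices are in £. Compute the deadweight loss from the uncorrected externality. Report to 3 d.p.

Market equilibrium (private): 57.160 + 2.184Q = 93.207 - 0.967Q → Q_m = 11.4399.
Social marginal cost = private MC + MEC = 66.579 + 2.184Q.
Set SMC = demand: 66.579 + 2.184Q = 93.207 - 0.967Q → Q* = 8.4507.
The welfare-loss triangle has base |Q_m − Q*| and height MEC(Q_m) (the vertical gap between SMC and demand is zero at Q* and MEC at Q_m).
DWL = ½ × 2.9892 × 9.4190 = 14.0776.

DWL = £14.078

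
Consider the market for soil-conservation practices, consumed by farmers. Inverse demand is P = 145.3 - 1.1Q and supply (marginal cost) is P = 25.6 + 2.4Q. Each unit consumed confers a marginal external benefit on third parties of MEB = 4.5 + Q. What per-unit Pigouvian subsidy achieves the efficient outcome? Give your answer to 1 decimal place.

Social marginal benefit = demand + MEB = 149.8 - 0.1Q.
Set SMB = MC: 149.8 - 0.1Q = 25.6 + 2.4Q → Q* = 49.6800.
The Pigouvian subsidy equals MEB at Q*: 4.5 + 1.0×49.6800 = 54.1800.

subsidy = 54.2 per unit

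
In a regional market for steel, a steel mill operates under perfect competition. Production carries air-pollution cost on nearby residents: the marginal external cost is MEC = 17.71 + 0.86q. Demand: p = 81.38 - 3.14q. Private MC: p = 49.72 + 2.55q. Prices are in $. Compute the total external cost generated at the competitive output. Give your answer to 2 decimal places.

Market equilibrium (private): 49.72 + 2.55q = 81.38 - 3.14q → q_m = 5.5641.
Total external cost = ∫₀^{q_m} (17.71 + 0.86q) dq = 17.71×5.5641 + ½×0.86×5.5641² = 111.8527.

$111.85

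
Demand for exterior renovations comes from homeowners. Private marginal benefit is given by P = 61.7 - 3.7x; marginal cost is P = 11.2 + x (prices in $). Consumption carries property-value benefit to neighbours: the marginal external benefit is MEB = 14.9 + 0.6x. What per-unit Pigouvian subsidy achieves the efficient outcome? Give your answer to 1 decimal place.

Social marginal benefit = demand + MEB = 76.6 - 3.1x.
Set SMB = MC: 76.6 - 3.1x = 11.2 + x → x* = 15.9512.
The Pigouvian subsidy equals MEB at x*: 14.9 + 0.6×15.9512 = 24.4707.

subsidy = $24.5 per unit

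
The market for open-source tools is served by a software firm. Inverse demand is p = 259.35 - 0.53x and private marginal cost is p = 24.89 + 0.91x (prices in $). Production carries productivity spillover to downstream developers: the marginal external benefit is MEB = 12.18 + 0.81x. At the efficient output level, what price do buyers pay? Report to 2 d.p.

P = $51.86

Social marginal cost = private MC − MEB = 12.71 + 0.10x.
Set SMC = demand: 12.71 + 0.10x = 259.35 - 0.53x → x* = 391.4921.
Consumer price on the demand curve at x*: 259.35 − 0.53×391.4921 = 51.8592.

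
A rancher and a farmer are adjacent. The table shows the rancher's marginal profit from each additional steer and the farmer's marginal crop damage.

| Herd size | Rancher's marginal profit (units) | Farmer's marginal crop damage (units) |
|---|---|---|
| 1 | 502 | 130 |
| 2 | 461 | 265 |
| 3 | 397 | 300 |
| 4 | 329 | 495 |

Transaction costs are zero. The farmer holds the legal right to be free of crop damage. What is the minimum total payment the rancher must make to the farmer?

Efficient level: marginal profit ≥ marginal crop damage through level 3, so k* = 3.
With the farmer holding the right, the rancher must at least compensate total damage at k*: 130 + 265 + 300 = 695.

695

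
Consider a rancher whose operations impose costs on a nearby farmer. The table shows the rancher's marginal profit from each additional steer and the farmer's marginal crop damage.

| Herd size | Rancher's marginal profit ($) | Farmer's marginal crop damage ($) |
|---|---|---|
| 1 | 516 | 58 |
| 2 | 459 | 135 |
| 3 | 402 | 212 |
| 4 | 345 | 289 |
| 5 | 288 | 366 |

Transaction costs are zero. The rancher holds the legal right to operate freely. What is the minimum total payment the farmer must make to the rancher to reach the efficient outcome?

$288

Left alone the rancher would choose level 5 (marginal profit stays positive).
Efficient level: k* = 4 (marginal profit ≥ marginal crop damage through 4).
The farmer must at least cover the rancher's forgone profit from cutting 5→4: 288 = 288.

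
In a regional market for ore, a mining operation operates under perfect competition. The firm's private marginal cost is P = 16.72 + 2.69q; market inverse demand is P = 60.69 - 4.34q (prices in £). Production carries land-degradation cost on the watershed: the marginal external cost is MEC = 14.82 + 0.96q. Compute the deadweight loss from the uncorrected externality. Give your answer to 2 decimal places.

Market equilibrium (private): 16.72 + 2.69q = 60.69 - 4.34q → q_m = 6.2546.
Social marginal cost = private MC + MEC = 31.54 + 3.65q.
Set SMC = demand: 31.54 + 3.65q = 60.69 - 4.34q → q* = 3.6483.
The loss is the area between SMC and demand from q* to q_m; with linear curves that's a triangle of height MEC(q_m).
DWL = ½ × 2.6063 × 20.8244 = 27.1373.

DWL = £27.14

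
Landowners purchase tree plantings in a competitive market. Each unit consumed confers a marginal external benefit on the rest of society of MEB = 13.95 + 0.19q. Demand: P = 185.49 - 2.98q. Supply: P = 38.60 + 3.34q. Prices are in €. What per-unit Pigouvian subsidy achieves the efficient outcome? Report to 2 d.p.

Social marginal benefit = demand + MEB = 199.44 - 2.79q.
Set SMB = MC: 199.44 - 2.79q = 38.60 + 3.34q → q* = 26.2382.
The Pigouvian subsidy equals MEB at q*: 13.95 + 0.19×26.2382 = 18.9353.

subsidy = €18.94 per unit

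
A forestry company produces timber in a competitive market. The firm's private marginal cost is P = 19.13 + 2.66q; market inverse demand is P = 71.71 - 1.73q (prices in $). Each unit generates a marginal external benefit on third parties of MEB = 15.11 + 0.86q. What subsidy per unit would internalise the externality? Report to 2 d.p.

subsidy = $31.60 per unit

Social marginal cost = private MC − MEB = 4.02 + 1.80q.
Set SMC = demand: 4.02 + 1.80q = 71.71 - 1.73q → q* = 19.1756.
The Pigouvian subsidy equals MEB at q*: 15.11 + 0.86×19.1756 = 31.6010.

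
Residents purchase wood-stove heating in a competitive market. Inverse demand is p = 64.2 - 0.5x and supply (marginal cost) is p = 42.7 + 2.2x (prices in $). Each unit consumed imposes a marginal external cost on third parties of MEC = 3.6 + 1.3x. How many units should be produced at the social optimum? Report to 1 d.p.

Social marginal benefit = demand − MEC = 60.6 - 1.8x.
Set SMB = MC: 60.6 - 1.8x = 42.7 + 2.2x → x* = 4.4750.

x* = 4.5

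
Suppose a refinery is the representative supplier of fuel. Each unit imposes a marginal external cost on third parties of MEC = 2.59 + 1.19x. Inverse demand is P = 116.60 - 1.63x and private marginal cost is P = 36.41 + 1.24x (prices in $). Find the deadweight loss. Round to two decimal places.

Market equilibrium (private): 36.41 + 1.24x = 116.60 - 1.63x → x_m = 27.9408.
Social marginal cost = private MC + MEC = 39.00 + 2.43x.
Set SMC = demand: 39.00 + 2.43x = 116.60 - 1.63x → x* = 19.1133.
Height of the DWL triangle at x_m is SMC(x_m) − demand(x_m) = MEC(x_m) = 35.8395.
DWL = ½ × 8.8275 × 35.8395 = 158.1866.

DWL = $158.19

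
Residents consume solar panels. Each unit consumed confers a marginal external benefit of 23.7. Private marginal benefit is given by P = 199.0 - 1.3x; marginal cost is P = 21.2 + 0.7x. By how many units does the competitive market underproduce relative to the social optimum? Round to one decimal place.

Market equilibrium (private): 21.2 + 0.7x = 199.0 - 1.3x → x_m = 88.9000.
Social marginal benefit = demand + MEB = 222.7 - 1.3x.
Set SMB = MC: 222.7 - 1.3x = 21.2 + 0.7x → x* = 100.7500.
Gap = |88.9000 − 100.7500| = 11.8500.

11.9 units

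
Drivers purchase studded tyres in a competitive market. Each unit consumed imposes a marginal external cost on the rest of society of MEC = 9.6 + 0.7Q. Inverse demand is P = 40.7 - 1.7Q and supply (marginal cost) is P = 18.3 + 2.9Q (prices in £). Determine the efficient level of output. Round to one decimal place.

Q* = 2.4

Social marginal benefit = demand − MEC = 31.1 - 2.4Q.
Set SMB = MC: 31.1 - 2.4Q = 18.3 + 2.9Q → Q* = 2.4151.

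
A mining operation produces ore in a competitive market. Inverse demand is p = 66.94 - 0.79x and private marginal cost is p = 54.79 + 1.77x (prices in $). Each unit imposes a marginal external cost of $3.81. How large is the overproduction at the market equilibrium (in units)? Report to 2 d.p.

1.49 units

Market equilibrium (private): 54.79 + 1.77x = 66.94 - 0.79x → x_m = 4.7461.
Social marginal cost = private MC + MEC = 58.60 + 1.77x.
Set SMC = demand: 58.60 + 1.77x = 66.94 - 0.79x → x* = 3.2578.
Gap = |4.7461 − 3.2578| = 1.4883.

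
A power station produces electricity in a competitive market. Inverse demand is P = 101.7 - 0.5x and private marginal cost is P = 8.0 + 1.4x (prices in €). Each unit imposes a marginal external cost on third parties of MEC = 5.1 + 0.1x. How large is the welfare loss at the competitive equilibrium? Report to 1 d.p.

Market equilibrium (private): 8.0 + 1.4x = 101.7 - 0.5x → x_m = 49.3158.
Social marginal cost = private MC + MEC = 13.1 + 1.5x.
Set SMC = demand: 13.1 + 1.5x = 101.7 - 0.5x → x* = 44.3000.
Height of the DWL triangle at x_m is SMC(x_m) − demand(x_m) = MEC(x_m) = 10.0316.
DWL = ½ × 5.0158 × 10.0316 = 25.1582.

DWL = €25.2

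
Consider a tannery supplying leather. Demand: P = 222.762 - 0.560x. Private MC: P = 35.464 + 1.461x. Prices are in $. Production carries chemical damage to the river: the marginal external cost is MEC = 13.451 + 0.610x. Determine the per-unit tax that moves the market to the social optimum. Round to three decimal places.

Social marginal cost = private MC + MEC = 48.915 + 2.071x.
Set SMC = demand: 48.915 + 2.071x = 222.762 - 0.560x → x* = 66.0764.
The Pigouvian tax equals MEC at x*: 13.451 + 0.610×66.0764 = 53.7576.

tax = $53.758 per unit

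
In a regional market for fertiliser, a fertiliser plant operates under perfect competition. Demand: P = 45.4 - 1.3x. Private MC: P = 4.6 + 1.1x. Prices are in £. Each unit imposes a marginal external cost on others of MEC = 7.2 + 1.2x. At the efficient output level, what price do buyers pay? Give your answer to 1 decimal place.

P = £33.3

Social marginal cost = private MC + MEC = 11.8 + 2.3x.
Set SMC = demand: 11.8 + 2.3x = 45.4 - 1.3x → x* = 9.3333.
Consumer price on the demand curve at x*: 45.4 − 1.3×9.3333 = 33.2667.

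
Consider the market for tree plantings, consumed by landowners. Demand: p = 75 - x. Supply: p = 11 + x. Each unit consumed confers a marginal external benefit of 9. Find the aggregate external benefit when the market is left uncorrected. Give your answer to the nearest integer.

Market equilibrium (private): 11 + x = 75 - x → x_m = 32.0000.
Total external benefit = MEB × x_m = 9 × 32.0000 = 288.0000.

288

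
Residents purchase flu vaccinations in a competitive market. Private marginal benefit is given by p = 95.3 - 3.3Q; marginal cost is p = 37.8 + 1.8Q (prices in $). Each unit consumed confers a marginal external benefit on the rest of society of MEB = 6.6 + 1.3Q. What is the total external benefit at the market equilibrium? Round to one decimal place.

Market equilibrium (private): 37.8 + 1.8Q = 95.3 - 3.3Q → Q_m = 11.2745.
Total external benefit = ∫₀^{Q_m} (6.6 + 1.3Q) dQ = 6.6×11.2745 + ½×1.3×11.2745² = 157.0360.

$157.0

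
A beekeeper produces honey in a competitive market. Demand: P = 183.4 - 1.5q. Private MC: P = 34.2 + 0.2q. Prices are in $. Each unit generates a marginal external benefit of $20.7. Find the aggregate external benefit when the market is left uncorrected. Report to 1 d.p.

$1816.7

Market equilibrium (private): 34.2 + 0.2q = 183.4 - 1.5q → q_m = 87.7647.
Total external benefit = MEB × q_m = 20.7 × 87.7647 = 1816.7293.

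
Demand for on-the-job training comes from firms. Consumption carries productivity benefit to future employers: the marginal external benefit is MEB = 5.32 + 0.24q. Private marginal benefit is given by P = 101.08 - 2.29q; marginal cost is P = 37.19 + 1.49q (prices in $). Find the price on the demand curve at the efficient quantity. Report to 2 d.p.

Social marginal benefit = demand + MEB = 106.40 - 2.05q.
Set SMB = MC: 106.40 - 2.05q = 37.19 + 1.49q → q* = 19.5508.
Consumer price on the demand curve at q*: 101.08 − 2.29×19.5508 = 56.3087.

P = $56.31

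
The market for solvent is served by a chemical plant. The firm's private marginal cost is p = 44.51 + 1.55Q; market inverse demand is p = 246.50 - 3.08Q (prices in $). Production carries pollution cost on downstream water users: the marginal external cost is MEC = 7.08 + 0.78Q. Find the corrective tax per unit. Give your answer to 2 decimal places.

Social marginal cost = private MC + MEC = 51.59 + 2.33Q.
Set SMC = demand: 51.59 + 2.33Q = 246.50 - 3.08Q → Q* = 36.0277.
The Pigouvian tax equals MEC at Q*: 7.08 + 0.78×36.0277 = 35.1816.

tax = $35.18 per unit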